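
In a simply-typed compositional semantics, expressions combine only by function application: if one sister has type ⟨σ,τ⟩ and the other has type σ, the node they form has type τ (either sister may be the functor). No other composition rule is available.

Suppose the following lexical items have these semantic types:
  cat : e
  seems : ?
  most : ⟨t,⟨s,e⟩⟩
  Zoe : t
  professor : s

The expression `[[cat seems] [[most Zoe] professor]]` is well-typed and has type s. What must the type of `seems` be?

⟨e,⟨e,s⟩⟩

At [[cat seems] [[most Zoe] professor]] (required: s): [[most Zoe] professor] is e, which is not a function with range s; hence [cat seems] is the functor — type ⟨e,s⟩.
At [cat seems] (required: ⟨e,s⟩): cat is e, which is not a function with range ⟨e,s⟩; hence seems is the functor — type ⟨e,⟨e,s⟩⟩.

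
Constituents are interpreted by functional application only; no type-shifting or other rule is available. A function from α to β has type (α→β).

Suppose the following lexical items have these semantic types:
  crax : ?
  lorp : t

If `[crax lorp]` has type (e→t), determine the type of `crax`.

(t→(e→t))

At [crax lorp] (required: (e→t)): lorp is t, which is not a function with range (e→t); hence crax is the functor — type (t→(e→t)).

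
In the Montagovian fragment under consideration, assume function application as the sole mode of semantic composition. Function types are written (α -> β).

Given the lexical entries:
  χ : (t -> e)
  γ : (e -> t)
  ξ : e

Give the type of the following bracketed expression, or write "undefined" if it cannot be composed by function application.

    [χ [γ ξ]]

At [γ ξ], γ : (e -> t) takes ξ : e, giving t.
At [χ [γ ξ]], χ : (t -> e) takes [γ ξ] : t, giving e.

e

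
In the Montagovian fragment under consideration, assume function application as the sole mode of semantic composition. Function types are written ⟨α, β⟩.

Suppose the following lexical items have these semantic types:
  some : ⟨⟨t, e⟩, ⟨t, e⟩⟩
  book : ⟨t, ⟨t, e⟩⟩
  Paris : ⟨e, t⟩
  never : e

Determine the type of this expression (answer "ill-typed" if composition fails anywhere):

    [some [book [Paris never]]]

⟨t, e⟩

[Paris never] — Paris of type ⟨e, t⟩ combines with never of type e: type t.
[book [Paris never]] — book of type ⟨t, ⟨t, e⟩⟩ combines with [Paris never] of type t: type ⟨t, e⟩.
[some [book [Paris never]]] — some of type ⟨⟨t, e⟩, ⟨t, e⟩⟩ combines with [book [Paris never]] of type ⟨t, e⟩: type ⟨t, e⟩.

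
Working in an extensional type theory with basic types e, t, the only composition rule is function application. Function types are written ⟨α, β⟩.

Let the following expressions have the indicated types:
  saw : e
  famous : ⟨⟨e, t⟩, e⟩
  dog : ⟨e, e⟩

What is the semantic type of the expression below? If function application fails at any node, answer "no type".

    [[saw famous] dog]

no type

At [saw famous]: neither e nor ⟨⟨e, t⟩, e⟩ can take the other as argument; the node is ill-typed.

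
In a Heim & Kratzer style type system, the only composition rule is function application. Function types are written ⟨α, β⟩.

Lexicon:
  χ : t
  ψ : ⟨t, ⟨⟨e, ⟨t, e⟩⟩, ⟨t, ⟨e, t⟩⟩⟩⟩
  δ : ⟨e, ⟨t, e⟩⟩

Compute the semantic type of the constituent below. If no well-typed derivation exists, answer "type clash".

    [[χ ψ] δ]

⟨t, ⟨e, t⟩⟩

[χ ψ] — ψ of type ⟨t, ⟨⟨e, ⟨t, e⟩⟩, ⟨t, ⟨e, t⟩⟩⟩⟩ combines with χ of type t: type ⟨⟨e, ⟨t, e⟩⟩, ⟨t, ⟨e, t⟩⟩⟩.
[[χ ψ] δ] — [χ ψ] of type ⟨⟨e, ⟨t, e⟩⟩, ⟨t, ⟨e, t⟩⟩⟩ combines with δ of type ⟨e, ⟨t, e⟩⟩: type ⟨t, ⟨e, t⟩⟩.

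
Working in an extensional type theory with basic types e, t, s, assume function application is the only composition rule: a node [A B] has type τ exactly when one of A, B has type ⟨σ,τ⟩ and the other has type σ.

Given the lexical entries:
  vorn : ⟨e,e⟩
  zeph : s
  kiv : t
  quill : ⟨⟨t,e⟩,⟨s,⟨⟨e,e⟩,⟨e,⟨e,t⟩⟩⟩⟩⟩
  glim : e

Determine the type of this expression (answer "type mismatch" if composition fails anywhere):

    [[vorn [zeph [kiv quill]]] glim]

type mismatch

[kiv quill]: t with ⟨⟨t,e⟩,⟨s,⟨⟨e,e⟩,⟨e,⟨e,t⟩⟩⟩⟩⟩ — neither is a function whose domain matches the other; composition fails here.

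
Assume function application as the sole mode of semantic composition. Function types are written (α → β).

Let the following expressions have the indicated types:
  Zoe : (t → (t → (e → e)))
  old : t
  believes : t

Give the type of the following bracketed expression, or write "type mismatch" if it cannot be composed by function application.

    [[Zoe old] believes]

[Zoe old] — Zoe of type (t → (t → (e → e))) combines with old of type t: type (t → (e → e)).
[[Zoe old] believes] — [Zoe old] of type (t → (e → e)) combines with believes of type t: type (e → e).

(e → e)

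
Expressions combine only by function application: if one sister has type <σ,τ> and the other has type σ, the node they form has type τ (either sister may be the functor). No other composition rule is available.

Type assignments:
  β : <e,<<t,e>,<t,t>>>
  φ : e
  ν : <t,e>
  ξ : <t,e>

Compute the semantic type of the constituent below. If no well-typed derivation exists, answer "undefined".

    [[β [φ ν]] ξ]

undefined

[φ ν]: e with <t,e> — neither is a function whose domain matches the other; composition fails here.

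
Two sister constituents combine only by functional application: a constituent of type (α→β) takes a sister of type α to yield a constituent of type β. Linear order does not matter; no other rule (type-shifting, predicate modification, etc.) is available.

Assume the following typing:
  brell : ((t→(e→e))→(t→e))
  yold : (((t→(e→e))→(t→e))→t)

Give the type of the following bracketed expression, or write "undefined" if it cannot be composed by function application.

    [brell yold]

t

[brell yold]: functor yold : (((t→(e→e))→(t→e))→t), argument brell : ((t→(e→e))→(t→e)); result t.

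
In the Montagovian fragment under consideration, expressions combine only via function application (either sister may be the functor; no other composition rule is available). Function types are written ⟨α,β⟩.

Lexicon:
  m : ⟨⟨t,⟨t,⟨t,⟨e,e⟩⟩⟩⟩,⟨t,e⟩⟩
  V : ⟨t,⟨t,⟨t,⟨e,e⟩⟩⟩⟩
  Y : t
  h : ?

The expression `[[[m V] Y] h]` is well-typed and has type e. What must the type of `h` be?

⟨e,e⟩

For [[[m V] Y] h] to have type e with [[m V] Y] of type e, h must be the function: h : ⟨e,e⟩.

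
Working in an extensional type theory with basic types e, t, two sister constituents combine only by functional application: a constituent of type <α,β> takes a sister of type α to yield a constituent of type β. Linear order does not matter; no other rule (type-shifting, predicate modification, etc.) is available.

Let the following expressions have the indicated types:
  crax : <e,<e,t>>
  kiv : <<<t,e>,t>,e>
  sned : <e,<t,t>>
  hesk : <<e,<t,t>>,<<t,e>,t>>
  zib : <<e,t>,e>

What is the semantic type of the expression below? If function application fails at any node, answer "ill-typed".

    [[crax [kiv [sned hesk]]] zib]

[sned hesk]: functor hesk : <<e,<t,t>>,<<t,e>,t>>, argument sned : <e,<t,t>>; result <<t,e>,t>.
[kiv [sned hesk]]: functor kiv : <<<t,e>,t>,e>, argument [sned hesk] : <<t,e>,t>; result e.
[crax [kiv [sned hesk]]]: functor crax : <e,<e,t>>, argument [kiv [sned hesk]] : e; result <e,t>.
[[crax [kiv [sned hesk]]] zib]: functor zib : <<e,t>,e>, argument [crax [kiv [sned hesk]]] : <e,t>; result e.

e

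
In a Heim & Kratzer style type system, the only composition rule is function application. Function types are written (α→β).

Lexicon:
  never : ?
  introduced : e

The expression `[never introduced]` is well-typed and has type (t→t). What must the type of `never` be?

(e→(t→t))

[never introduced] must have type (t→t). The sister introduced has type e; that is not a function onto (t→t), so never must be the functor, of type (e→(t→t)).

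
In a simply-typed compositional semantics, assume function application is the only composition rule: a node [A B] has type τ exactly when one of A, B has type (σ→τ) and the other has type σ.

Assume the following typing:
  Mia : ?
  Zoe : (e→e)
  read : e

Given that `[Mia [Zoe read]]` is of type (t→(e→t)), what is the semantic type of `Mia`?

For [Mia [Zoe read]] to have type (t→(e→t)) with [Zoe read] of type e, Mia must be the function: Mia : (e→(t→(e→t))).

(e→(t→(e→t)))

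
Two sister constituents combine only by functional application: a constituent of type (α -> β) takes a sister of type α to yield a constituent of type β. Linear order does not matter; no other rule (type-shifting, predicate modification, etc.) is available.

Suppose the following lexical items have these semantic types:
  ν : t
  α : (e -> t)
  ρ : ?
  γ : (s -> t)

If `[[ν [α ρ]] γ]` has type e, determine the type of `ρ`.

[[ν [α ρ]] γ] must have type e. The sister γ has type (s -> t); that is not a function onto e, so [ν [α ρ]] must be the functor, of type ((s -> t) -> e).
[ν [α ρ]] must have type ((s -> t) -> e). The sister ν has type t; that is not a function onto ((s -> t) -> e), so [α ρ] must be the functor, of type (t -> ((s -> t) -> e)).
[α ρ] must have type (t -> ((s -> t) -> e)). The sister α has type (e -> t); that is not a function onto (t -> ((s -> t) -> e)), so ρ must be the functor, of type ((e -> t) -> (t -> ((s -> t) -> e))).

((e -> t) -> (t -> ((s -> t) -> e)))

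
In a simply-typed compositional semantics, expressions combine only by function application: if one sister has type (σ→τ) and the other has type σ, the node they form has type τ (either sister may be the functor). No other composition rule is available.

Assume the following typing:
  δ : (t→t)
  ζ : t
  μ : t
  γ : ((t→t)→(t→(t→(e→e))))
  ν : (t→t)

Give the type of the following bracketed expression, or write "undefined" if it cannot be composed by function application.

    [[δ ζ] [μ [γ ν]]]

[δ ζ]: δ is (t→t), ζ is t; result t.
[γ ν]: γ is ((t→t)→(t→(t→(e→e)))), ν is (t→t); result (t→(t→(e→e))).
[μ [γ ν]]: [γ ν] is (t→(t→(e→e))), μ is t; result (t→(e→e)).
[[δ ζ] [μ [γ ν]]]: [μ [γ ν]] is (t→(e→e)), [δ ζ] is t; result (e→e).

(e→e)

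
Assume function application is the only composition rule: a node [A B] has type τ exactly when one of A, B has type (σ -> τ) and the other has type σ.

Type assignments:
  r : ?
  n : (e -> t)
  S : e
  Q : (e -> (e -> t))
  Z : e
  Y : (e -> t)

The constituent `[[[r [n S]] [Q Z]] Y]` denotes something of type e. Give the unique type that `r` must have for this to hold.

At [[[r [n S]] [Q Z]] Y] (required: e): Y is (e -> t), which is not a function with range e; hence [[r [n S]] [Q Z]] is the functor — type ((e -> t) -> e).
At [[r [n S]] [Q Z]] (required: ((e -> t) -> e)): [Q Z] is (e -> t), which is not a function with range ((e -> t) -> e); hence [r [n S]] is the functor — type ((e -> t) -> ((e -> t) -> e)).
At [r [n S]] (required: ((e -> t) -> ((e -> t) -> e))): [n S] is t, which is not a function with range ((e -> t) -> ((e -> t) -> e)); hence r is the functor — type (t -> ((e -> t) -> ((e -> t) -> e))).

(t -> ((e -> t) -> ((e -> t) -> e)))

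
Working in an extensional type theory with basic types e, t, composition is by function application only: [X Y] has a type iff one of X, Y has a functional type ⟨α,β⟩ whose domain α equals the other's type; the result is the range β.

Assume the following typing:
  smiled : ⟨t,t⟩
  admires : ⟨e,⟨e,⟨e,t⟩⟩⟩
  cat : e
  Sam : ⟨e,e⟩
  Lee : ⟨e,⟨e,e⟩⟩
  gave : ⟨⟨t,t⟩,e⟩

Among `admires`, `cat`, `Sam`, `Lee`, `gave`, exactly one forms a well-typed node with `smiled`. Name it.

admires : ⟨e,⟨e,⟨e,t⟩⟩⟩ — does not combine with smiled.
cat : e — does not combine with smiled.
Sam : ⟨e,e⟩ — does not combine with smiled.
Lee : ⟨e,⟨e,e⟩⟩ — does not combine with smiled.
gave — combines: gave : ⟨⟨t,t⟩,e⟩ takes smiled : ⟨t,t⟩ as argument, giving e.

gave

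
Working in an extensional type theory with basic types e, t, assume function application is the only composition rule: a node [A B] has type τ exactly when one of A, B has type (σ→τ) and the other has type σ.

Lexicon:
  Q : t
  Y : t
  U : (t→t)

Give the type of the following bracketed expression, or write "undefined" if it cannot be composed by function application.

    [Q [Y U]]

undefined

At [Y U], U : (t→t) takes Y : t, giving t.
[Q [Y U]]: t and t cannot combine by function application — type clash.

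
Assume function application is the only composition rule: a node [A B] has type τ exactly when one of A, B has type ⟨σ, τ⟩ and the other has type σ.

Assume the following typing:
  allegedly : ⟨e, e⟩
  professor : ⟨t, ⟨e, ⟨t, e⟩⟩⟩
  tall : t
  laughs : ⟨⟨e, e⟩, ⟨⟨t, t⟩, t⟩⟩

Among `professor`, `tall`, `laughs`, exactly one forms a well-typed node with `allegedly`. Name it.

professor : ⟨t, ⟨e, ⟨t, e⟩⟩⟩ — does not combine with allegedly.
tall : t — does not combine with allegedly.
laughs — combines: laughs : ⟨⟨e, e⟩, ⟨⟨t, t⟩, t⟩⟩ takes allegedly : ⟨e, e⟩ as argument, giving ⟨⟨t, t⟩, t⟩.

laughs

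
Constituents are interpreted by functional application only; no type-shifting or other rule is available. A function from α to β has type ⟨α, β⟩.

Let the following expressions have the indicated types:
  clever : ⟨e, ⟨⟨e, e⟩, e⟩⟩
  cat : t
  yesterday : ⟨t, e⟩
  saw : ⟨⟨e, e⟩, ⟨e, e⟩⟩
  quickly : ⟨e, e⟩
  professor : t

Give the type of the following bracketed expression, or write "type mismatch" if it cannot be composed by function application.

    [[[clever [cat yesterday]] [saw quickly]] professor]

type mismatch

[cat yesterday]: ⟨t, e⟩ applied to t yields e.
[clever [cat yesterday]]: ⟨e, ⟨⟨e, e⟩, e⟩⟩ applied to e yields ⟨⟨e, e⟩, e⟩.
[saw quickly]: ⟨⟨e, e⟩, ⟨e, e⟩⟩ applied to ⟨e, e⟩ yields ⟨e, e⟩.
[[clever [cat yesterday]] [saw quickly]]: ⟨⟨e, e⟩, e⟩ applied to ⟨e, e⟩ yields e.
[[[clever [cat yesterday]] [saw quickly]] professor]: e and t cannot combine by function application — type clash.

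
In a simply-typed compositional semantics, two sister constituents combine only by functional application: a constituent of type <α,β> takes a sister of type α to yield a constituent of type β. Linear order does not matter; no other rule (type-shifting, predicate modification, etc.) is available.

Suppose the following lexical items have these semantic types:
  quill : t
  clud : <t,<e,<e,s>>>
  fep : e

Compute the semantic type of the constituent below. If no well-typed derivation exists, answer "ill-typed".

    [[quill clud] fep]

[quill clud]: functor clud : <t,<e,<e,s>>>, argument quill : t; result <e,<e,s>>.
[[quill clud] fep]: functor [quill clud] : <e,<e,s>>, argument fep : e; result <e,s>.

<e,s>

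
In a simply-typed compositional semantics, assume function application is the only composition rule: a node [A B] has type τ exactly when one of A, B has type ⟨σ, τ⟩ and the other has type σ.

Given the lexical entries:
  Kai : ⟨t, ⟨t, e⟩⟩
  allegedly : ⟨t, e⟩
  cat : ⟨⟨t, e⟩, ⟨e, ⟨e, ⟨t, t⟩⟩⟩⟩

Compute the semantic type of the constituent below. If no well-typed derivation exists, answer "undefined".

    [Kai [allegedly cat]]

undefined

[allegedly cat]: ⟨⟨t, e⟩, ⟨e, ⟨e, ⟨t, t⟩⟩⟩⟩ applied to ⟨t, e⟩ yields ⟨e, ⟨e, ⟨t, t⟩⟩⟩.
At [Kai [allegedly cat]]: neither ⟨t, ⟨t, e⟩⟩ nor ⟨e, ⟨e, ⟨t, t⟩⟩⟩ can take the other as argument; the node is ill-typed.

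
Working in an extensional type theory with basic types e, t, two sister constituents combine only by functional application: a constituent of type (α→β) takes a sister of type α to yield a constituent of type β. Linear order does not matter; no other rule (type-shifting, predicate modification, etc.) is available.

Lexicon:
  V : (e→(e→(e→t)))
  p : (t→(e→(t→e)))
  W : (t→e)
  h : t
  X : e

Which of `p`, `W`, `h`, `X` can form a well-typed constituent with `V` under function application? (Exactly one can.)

X

p : (t→(e→(t→e))) — V needs e; p needs t; neither fits.
W : (t→e) — V needs e; W needs t; neither fits.
h : t — V needs e; h needs nothing (atomic); neither fits.
X — combines: V : (e→(e→(e→t))) takes X : e as argument, giving (e→(e→t)).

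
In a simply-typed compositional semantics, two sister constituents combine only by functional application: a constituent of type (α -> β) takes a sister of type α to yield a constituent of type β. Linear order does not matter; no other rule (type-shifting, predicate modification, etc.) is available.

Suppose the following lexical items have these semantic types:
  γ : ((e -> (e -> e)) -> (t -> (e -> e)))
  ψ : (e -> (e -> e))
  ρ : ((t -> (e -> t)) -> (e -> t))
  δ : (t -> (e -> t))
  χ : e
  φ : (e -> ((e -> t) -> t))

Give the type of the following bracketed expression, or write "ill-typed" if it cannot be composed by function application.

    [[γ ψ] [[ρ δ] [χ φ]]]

(e -> e)

[γ ψ]: ((e -> (e -> e)) -> (t -> (e -> e))) applied to (e -> (e -> e)) yields (t -> (e -> e)).
[ρ δ]: ((t -> (e -> t)) -> (e -> t)) applied to (t -> (e -> t)) yields (e -> t).
[χ φ]: (e -> ((e -> t) -> t)) applied to e yields ((e -> t) -> t).
[[ρ δ] [χ φ]]: ((e -> t) -> t) applied to (e -> t) yields t.
[[γ ψ] [[ρ δ] [χ φ]]]: (t -> (e -> e)) applied to t yields (e -> e).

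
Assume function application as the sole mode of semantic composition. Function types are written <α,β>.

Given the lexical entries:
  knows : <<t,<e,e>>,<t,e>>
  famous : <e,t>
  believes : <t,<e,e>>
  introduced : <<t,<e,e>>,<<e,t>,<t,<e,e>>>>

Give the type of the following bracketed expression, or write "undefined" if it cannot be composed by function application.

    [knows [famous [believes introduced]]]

At [believes introduced], introduced : <<t,<e,e>>,<<e,t>,<t,<e,e>>>> takes believes : <t,<e,e>>, giving <<e,t>,<t,<e,e>>>.
At [famous [believes introduced]], [believes introduced] : <<e,t>,<t,<e,e>>> takes famous : <e,t>, giving <t,<e,e>>.
At [knows [famous [believes introduced]]], knows : <<t,<e,e>>,<t,e>> takes [famous [believes introduced]] : <t,<e,e>>, giving <t,e>.

<t,e>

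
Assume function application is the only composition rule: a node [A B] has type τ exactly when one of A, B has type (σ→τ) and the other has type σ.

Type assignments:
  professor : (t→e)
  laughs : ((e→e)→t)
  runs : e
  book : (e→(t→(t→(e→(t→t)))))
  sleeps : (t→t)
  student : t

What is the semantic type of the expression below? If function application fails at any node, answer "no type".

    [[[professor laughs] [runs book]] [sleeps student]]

[professor laughs]: (t→e) and ((e→e)→t) cannot combine by function application — type clash.

no type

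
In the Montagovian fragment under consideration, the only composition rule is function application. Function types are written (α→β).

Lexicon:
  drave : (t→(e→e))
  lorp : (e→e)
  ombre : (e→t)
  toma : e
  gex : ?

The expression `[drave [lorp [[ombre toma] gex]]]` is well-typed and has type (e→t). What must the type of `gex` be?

At [drave [lorp [[ombre toma] gex]]] (required: (e→t)): drave is (t→(e→e)), which is not a function with range (e→t); hence [lorp [[ombre toma] gex]] is the functor — type ((t→(e→e))→(e→t)).
At [lorp [[ombre toma] gex]] (required: ((t→(e→e))→(e→t))): lorp is (e→e), which is not a function with range ((t→(e→e))→(e→t)); hence [[ombre toma] gex] is the functor — type ((e→e)→((t→(e→e))→(e→t))).
At [[ombre toma] gex] (required: ((e→e)→((t→(e→e))→(e→t)))): [ombre toma] is t, which is not a function with range ((e→e)→((t→(e→e))→(e→t))); hence gex is the functor — type (t→((e→e)→((t→(e→e))→(e→t)))).

(t→((e→e)→((t→(e→e))→(e→t))))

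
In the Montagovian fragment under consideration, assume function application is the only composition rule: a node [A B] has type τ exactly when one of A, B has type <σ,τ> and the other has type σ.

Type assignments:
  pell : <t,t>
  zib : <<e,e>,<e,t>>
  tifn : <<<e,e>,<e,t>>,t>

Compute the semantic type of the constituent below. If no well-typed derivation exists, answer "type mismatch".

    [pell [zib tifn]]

[zib tifn]: tifn is <<<e,e>,<e,t>>,t>, zib is <<e,e>,<e,t>>; result t.
[pell [zib tifn]]: pell is <t,t>, [zib tifn] is t; result t.

t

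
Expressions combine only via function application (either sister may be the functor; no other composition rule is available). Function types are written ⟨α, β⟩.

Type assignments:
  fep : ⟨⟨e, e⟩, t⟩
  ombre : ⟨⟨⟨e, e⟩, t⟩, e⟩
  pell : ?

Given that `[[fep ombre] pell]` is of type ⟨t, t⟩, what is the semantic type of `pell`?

For [[fep ombre] pell] to have type ⟨t, t⟩ with [fep ombre] of type e, pell must be the function: pell : ⟨e, ⟨t, t⟩⟩.

⟨e, ⟨t, t⟩⟩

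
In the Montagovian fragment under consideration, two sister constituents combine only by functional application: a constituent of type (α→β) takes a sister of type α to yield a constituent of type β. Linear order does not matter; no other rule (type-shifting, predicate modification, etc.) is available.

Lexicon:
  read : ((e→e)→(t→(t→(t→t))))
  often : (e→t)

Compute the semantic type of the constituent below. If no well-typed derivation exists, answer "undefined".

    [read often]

undefined

[read often]: ((e→e)→(t→(t→(t→t)))) and (e→t) cannot combine by function application — type clash.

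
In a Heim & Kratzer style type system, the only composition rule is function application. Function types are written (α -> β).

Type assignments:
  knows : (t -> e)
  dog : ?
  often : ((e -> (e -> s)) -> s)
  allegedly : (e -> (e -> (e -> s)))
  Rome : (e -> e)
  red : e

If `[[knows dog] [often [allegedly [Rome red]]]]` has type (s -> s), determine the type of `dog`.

((t -> e) -> (s -> (s -> s)))

At [[knows dog] [often [allegedly [Rome red]]]] (required: (s -> s)): [often [allegedly [Rome red]]] is s, which is not a function with range (s -> s); hence [knows dog] is the functor — type (s -> (s -> s)).
At [knows dog] (required: (s -> (s -> s))): knows is (t -> e), which is not a function with range (s -> (s -> s)); hence dog is the functor — type ((t -> e) -> (s -> (s -> s))).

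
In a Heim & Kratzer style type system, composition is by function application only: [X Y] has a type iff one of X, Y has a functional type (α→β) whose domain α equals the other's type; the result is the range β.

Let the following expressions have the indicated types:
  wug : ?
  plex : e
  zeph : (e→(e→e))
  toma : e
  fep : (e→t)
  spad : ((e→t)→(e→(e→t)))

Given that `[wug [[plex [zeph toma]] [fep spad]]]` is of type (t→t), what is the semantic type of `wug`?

((e→t)→(t→t))

[wug [[plex [zeph toma]] [fep spad]]] must have type (t→t). The sister [[plex [zeph toma]] [fep spad]] has type (e→t); that is not a function onto (t→t), so wug must be the functor, of type ((e→t)→(t→t)).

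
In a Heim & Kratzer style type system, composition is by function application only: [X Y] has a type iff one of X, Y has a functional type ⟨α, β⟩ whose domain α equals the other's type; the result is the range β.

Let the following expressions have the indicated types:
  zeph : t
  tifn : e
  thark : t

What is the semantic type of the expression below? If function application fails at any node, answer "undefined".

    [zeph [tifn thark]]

[tifn thark]: e and t cannot combine by function application — type clash.

undefined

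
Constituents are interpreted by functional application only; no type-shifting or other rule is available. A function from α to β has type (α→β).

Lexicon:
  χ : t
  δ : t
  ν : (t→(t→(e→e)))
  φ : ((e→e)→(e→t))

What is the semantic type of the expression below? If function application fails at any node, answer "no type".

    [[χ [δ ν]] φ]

At [δ ν], ν : (t→(t→(e→e))) takes δ : t, giving (t→(e→e)).
At [χ [δ ν]], [δ ν] : (t→(e→e)) takes χ : t, giving (e→e).
At [[χ [δ ν]] φ], φ : ((e→e)→(e→t)) takes [χ [δ ν]] : (e→e), giving (e→t).

(e→t)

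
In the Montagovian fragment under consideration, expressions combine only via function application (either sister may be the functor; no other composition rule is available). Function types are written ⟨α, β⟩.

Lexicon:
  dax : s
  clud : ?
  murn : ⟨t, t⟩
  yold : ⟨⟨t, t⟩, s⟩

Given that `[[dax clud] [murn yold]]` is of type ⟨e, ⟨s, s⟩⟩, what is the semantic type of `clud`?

[[dax clud] [murn yold]] must have type ⟨e, ⟨s, s⟩⟩. The sister [murn yold] has type s; that is not a function onto ⟨e, ⟨s, s⟩⟩, so [dax clud] must be the functor, of type ⟨s, ⟨e, ⟨s, s⟩⟩⟩.
[dax clud] must have type ⟨s, ⟨e, ⟨s, s⟩⟩⟩. The sister dax has type s; that is not a function onto ⟨s, ⟨e, ⟨s, s⟩⟩⟩, so clud must be the functor, of type ⟨s, ⟨s, ⟨e, ⟨s, s⟩⟩⟩⟩.

⟨s, ⟨s, ⟨e, ⟨s, s⟩⟩⟩⟩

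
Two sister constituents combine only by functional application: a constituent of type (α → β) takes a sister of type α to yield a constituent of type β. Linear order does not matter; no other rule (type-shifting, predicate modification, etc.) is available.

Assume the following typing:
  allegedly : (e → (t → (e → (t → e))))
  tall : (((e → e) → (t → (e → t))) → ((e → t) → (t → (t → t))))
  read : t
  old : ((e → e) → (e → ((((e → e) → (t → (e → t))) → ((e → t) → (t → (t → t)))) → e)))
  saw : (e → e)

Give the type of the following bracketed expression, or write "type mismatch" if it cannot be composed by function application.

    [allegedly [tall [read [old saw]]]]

At [old saw], old : ((e → e) → (e → ((((e → e) → (t → (e → t))) → ((e → t) → (t → (t → t)))) → e))) takes saw : (e → e), giving (e → ((((e → e) → (t → (e → t))) → ((e → t) → (t → (t → t)))) → e)).
[read [old saw]]: t and (e → ((((e → e) → (t → (e → t))) → ((e → t) → (t → (t → t)))) → e)) cannot combine by function application — type clash.

type mismatch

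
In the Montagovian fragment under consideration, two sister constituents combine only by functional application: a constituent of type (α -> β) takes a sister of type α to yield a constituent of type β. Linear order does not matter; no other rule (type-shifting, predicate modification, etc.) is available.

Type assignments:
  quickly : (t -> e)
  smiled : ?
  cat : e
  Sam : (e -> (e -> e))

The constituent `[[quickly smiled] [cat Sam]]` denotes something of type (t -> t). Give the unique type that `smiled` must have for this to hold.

((t -> e) -> ((e -> e) -> (t -> t)))

For [[quickly smiled] [cat Sam]] to have type (t -> t) with [cat Sam] of type (e -> e), [quickly smiled] must be the function: [quickly smiled] : ((e -> e) -> (t -> t)).
For [quickly smiled] to have type ((e -> e) -> (t -> t)) with quickly of type (t -> e), smiled must be the function: smiled : ((t -> e) -> ((e -> e) -> (t -> t))).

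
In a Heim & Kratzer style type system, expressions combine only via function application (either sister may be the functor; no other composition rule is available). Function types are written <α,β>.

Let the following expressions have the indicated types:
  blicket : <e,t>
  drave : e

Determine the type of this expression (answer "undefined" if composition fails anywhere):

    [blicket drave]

t

At [blicket drave], blicket : <e,t> takes drave : e, giving t.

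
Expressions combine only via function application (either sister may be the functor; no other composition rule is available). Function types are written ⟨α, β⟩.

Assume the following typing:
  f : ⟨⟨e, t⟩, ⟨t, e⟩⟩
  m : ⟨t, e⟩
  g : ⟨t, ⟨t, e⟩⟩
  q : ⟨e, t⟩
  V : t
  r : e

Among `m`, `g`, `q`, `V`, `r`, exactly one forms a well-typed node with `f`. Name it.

m : ⟨t, e⟩ — no; f wants ⟨e, t⟩, and m wants t.
g : ⟨t, ⟨t, e⟩⟩ — no; f wants ⟨e, t⟩, and g wants t.
q — combines: f : ⟨⟨e, t⟩, ⟨t, e⟩⟩ takes q : ⟨e, t⟩ as argument, giving ⟨t, e⟩.
V : t — no; f wants ⟨e, t⟩, and V wants nothing (atomic).
r : e — no; f wants ⟨e, t⟩, and r wants nothing (atomic).

q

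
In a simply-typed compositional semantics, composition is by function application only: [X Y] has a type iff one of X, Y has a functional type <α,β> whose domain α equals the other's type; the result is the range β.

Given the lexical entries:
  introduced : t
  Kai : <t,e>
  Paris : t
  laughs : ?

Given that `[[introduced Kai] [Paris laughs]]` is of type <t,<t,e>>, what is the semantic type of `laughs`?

[[introduced Kai] [Paris laughs]] must have type <t,<t,e>>. The sister [introduced Kai] has type e; that is not a function onto <t,<t,e>>, so [Paris laughs] must be the functor, of type <e,<t,<t,e>>>.
[Paris laughs] must have type <e,<t,<t,e>>>. The sister Paris has type t; that is not a function onto <e,<t,<t,e>>>, so laughs must be the functor, of type <t,<e,<t,<t,e>>>>.

<t,<e,<t,<t,e>>>>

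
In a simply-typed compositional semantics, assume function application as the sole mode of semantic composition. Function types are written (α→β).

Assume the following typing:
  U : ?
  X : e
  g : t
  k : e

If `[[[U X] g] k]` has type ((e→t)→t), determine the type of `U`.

[[[U X] g] k] is required to be ((e→t)→t). k : e cannot yield ((e→t)→t) as functor, so [[U X] g] : (e→((e→t)→t)).
[[U X] g] is required to be (e→((e→t)→t)). g : t cannot yield (e→((e→t)→t)) as functor, so [U X] : (t→(e→((e→t)→t))).
[U X] is required to be (t→(e→((e→t)→t))). X : e cannot yield (t→(e→((e→t)→t))) as functor, so U : (e→(t→(e→((e→t)→t)))).

(e→(t→(e→((e→t)→t))))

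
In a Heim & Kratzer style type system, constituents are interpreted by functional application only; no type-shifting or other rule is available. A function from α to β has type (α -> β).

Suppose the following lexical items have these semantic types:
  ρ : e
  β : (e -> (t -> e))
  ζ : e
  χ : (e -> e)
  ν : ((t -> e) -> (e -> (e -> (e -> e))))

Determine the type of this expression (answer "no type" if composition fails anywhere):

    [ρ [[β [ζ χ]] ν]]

(e -> (e -> e))

[ζ χ] — χ of type (e -> e) combines with ζ of type e: type e.
[β [ζ χ]] — β of type (e -> (t -> e)) combines with [ζ χ] of type e: type (t -> e).
[[β [ζ χ]] ν] — ν of type ((t -> e) -> (e -> (e -> (e -> e)))) combines with [β [ζ χ]] of type (t -> e): type (e -> (e -> (e -> e))).
[ρ [[β [ζ χ]] ν]] — [[β [ζ χ]] ν] of type (e -> (e -> (e -> e))) combines with ρ of type e: type (e -> (e -> e)).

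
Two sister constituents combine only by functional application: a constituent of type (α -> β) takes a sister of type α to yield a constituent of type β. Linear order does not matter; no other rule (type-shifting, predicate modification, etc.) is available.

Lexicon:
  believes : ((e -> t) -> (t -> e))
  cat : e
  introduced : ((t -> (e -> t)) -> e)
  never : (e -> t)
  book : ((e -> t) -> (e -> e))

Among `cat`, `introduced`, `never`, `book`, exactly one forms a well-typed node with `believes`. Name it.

never

cat : e — does not combine with believes.
introduced : ((t -> (e -> t)) -> e) — does not combine with believes.
never — combines: believes : ((e -> t) -> (t -> e)) takes never : (e -> t) as argument, giving (t -> e).
book : ((e -> t) -> (e -> e)) — does not combine with believes.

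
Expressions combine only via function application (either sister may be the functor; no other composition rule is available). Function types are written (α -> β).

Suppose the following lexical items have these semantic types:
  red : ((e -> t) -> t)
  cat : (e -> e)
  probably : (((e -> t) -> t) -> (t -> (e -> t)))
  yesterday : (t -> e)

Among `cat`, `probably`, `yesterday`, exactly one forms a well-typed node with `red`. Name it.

cat : (e -> e) — does not combine with red.
probably — combines: probably : (((e -> t) -> t) -> (t -> (e -> t))) takes red : ((e -> t) -> t) as argument, giving (t -> (e -> t)).
yesterday : (t -> e) — does not combine with red.

probably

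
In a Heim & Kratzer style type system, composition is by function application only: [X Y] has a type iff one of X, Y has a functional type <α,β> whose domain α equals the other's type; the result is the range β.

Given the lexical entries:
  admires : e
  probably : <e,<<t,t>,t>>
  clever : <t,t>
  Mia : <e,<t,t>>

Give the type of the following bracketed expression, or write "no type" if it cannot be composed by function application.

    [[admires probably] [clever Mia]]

no type

[admires probably] — probably of type <e,<<t,t>,t>> combines with admires of type e: type <<t,t>,t>.
[clever Mia]: <t,t> with <e,<t,t>> — neither is a function whose domain matches the other; composition fails here.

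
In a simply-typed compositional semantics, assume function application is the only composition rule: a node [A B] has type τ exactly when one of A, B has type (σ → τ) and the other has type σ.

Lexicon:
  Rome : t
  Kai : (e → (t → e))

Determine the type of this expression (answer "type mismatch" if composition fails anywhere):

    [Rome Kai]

type mismatch

At [Rome Kai]: neither t nor (e → (t → e)) can take the other as argument; the node is ill-typed.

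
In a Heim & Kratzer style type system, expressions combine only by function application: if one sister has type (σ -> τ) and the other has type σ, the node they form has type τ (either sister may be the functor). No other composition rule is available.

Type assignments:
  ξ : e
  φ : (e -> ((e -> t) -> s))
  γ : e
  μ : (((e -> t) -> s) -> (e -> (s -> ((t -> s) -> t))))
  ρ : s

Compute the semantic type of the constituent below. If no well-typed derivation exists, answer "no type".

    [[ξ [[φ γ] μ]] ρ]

((t -> s) -> t)

[φ γ]: functor φ : (e -> ((e -> t) -> s)), argument γ : e; result ((e -> t) -> s).
[[φ γ] μ]: functor μ : (((e -> t) -> s) -> (e -> (s -> ((t -> s) -> t)))), argument [φ γ] : ((e -> t) -> s); result (e -> (s -> ((t -> s) -> t))).
[ξ [[φ γ] μ]]: functor [[φ γ] μ] : (e -> (s -> ((t -> s) -> t))), argument ξ : e; result (s -> ((t -> s) -> t)).
[[ξ [[φ γ] μ]] ρ]: functor [ξ [[φ γ] μ]] : (s -> ((t -> s) -> t)), argument ρ : s; result ((t -> s) -> t).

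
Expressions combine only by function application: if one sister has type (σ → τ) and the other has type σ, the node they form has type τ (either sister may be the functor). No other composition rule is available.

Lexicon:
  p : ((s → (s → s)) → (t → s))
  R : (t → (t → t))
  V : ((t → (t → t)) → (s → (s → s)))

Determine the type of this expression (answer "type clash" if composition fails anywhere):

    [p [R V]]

(t → s)

[R V]: ((t → (t → t)) → (s → (s → s))) applied to (t → (t → t)) yields (s → (s → s)).
[p [R V]]: ((s → (s → s)) → (t → s)) applied to (s → (s → s)) yields (t → s).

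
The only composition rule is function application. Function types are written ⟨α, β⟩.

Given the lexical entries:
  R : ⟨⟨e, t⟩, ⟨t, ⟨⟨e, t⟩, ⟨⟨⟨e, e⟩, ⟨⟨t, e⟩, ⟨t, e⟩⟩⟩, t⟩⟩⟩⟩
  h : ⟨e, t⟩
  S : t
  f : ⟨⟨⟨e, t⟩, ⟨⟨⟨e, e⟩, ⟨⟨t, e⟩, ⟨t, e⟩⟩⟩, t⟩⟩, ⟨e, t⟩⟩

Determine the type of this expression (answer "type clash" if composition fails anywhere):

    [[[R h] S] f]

[R h]: functor R : ⟨⟨e, t⟩, ⟨t, ⟨⟨e, t⟩, ⟨⟨⟨e, e⟩, ⟨⟨t, e⟩, ⟨t, e⟩⟩⟩, t⟩⟩⟩⟩, argument h : ⟨e, t⟩; result ⟨t, ⟨⟨e, t⟩, ⟨⟨⟨e, e⟩, ⟨⟨t, e⟩, ⟨t, e⟩⟩⟩, t⟩⟩⟩.
[[R h] S]: functor [R h] : ⟨t, ⟨⟨e, t⟩, ⟨⟨⟨e, e⟩, ⟨⟨t, e⟩, ⟨t, e⟩⟩⟩, t⟩⟩⟩, argument S : t; result ⟨⟨e, t⟩, ⟨⟨⟨e, e⟩, ⟨⟨t, e⟩, ⟨t, e⟩⟩⟩, t⟩⟩.
[[[R h] S] f]: functor f : ⟨⟨⟨e, t⟩, ⟨⟨⟨e, e⟩, ⟨⟨t, e⟩, ⟨t, e⟩⟩⟩, t⟩⟩, ⟨e, t⟩⟩, argument [[R h] S] : ⟨⟨e, t⟩, ⟨⟨⟨e, e⟩, ⟨⟨t, e⟩, ⟨t, e⟩⟩⟩, t⟩⟩; result ⟨e, t⟩.

⟨e, t⟩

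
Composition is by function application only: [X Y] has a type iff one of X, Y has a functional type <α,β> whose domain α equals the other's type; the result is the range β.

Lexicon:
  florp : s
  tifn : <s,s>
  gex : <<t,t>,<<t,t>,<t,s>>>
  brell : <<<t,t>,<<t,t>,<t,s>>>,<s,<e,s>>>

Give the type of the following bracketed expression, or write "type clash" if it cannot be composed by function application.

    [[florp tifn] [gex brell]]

[florp tifn] — tifn of type <s,s> combines with florp of type s: type s.
[gex brell] — brell of type <<<t,t>,<<t,t>,<t,s>>>,<s,<e,s>>> combines with gex of type <<t,t>,<<t,t>,<t,s>>>: type <s,<e,s>>.
[[florp tifn] [gex brell]] — [gex brell] of type <s,<e,s>> combines with [florp tifn] of type s: type <e,s>.

<e,s>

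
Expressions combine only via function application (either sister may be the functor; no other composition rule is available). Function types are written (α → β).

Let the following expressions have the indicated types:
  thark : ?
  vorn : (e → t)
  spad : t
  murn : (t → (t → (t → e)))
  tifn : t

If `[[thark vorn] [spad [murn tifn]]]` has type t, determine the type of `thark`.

((e → t) → ((t → e) → t))

For [[thark vorn] [spad [murn tifn]]] to have type t with [spad [murn tifn]] of type (t → e), [thark vorn] must be the function: [thark vorn] : ((t → e) → t).
For [thark vorn] to have type ((t → e) → t) with vorn of type (e → t), thark must be the function: thark : ((e → t) → ((t → e) → t)).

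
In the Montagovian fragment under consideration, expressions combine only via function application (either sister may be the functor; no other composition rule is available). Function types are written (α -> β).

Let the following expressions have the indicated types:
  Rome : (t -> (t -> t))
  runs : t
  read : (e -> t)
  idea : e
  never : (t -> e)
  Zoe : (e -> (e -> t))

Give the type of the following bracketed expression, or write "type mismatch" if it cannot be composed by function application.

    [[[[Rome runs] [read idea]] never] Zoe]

[Rome runs]: Rome is (t -> (t -> t)), runs is t; result (t -> t).
[read idea]: read is (e -> t), idea is e; result t.
[[Rome runs] [read idea]]: [Rome runs] is (t -> t), [read idea] is t; result t.
[[[Rome runs] [read idea]] never]: never is (t -> e), [[Rome runs] [read idea]] is t; result e.
[[[[Rome runs] [read idea]] never] Zoe]: Zoe is (e -> (e -> t)), [[[Rome runs] [read idea]] never] is e; result (e -> t).

(e -> t)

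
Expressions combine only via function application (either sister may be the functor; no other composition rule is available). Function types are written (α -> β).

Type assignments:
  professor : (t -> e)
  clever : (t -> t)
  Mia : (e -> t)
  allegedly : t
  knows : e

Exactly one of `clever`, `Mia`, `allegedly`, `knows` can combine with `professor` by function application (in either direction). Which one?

clever : (t -> t) — no; professor wants t, and clever wants t.
Mia : (e -> t) — no; professor wants t, and Mia wants e.
allegedly — combines: professor : (t -> e) takes allegedly : t as argument, giving e.
knows : e — no; professor wants t, and knows wants nothing (atomic).

allegedly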